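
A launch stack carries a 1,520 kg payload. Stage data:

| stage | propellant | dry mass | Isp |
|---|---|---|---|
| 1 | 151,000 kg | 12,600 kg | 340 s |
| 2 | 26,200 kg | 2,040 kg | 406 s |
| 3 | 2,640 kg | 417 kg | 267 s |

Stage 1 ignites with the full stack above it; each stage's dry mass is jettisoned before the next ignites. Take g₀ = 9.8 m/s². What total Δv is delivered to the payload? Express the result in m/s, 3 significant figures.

Ignition mass of stage 1 = 151,000+12,600 + 26,200+2,040 + 2,640+417 + 1,520 = 196,417 kg.
Stage 1: m₀ = 196,417 kg, m_f = 196,417 − 151,000 = 45,417 kg; Δv = 340×9.8×ln(4.325) = 3332.0×1.4644 ≈ 4879 m/s.
Stage 2: m₀ = 32,817 kg, m_f = 32,817 − 26,200 = 6,617 kg; Δv = 406×9.8×ln(4.959) = 3978.8×1.6013 ≈ 6371 m/s.
Stage 3: m₀ = 4,577 kg, m_f = 4,577 − 2,640 = 1,937 kg; Δv = 267×9.8×ln(2.363) = 2616.6×0.8599 ≈ 2250 m/s.
Total Δv = 4879 + 6371 + 2250 = 13500 m/s.

Δv ≈ 13500 m/s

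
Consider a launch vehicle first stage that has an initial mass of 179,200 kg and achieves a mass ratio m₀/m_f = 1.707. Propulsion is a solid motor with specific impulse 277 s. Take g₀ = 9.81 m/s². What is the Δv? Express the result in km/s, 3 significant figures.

v_e = Isp · g₀ = 277 × 9.81 = 2717.4 m/s.
Δv = v_e · ln(1.707) = 2717.4 × 0.5347 ≈ 1453.1 m/s.

Δv ≈ 1.45 km/s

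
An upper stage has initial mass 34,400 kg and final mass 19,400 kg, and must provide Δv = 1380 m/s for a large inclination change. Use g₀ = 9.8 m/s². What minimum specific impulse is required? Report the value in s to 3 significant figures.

Isp ≈ 246 s

ln(m₀/m_f) = ln(34400/19400) = ln(1.773) = 0.5728.
By the Tsiolkovsky rocket equation, v_e = Δv / ln(m₀/m_f) = 1380 / 0.5728 = 2409.3 m/s.
Isp = v_e / g₀ = 2409.3 / 9.8 = 245.8 s.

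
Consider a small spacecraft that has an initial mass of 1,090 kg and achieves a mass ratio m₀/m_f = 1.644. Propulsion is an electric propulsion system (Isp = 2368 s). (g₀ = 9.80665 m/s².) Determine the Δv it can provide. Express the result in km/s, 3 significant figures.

Δv ≈ 11.5 km/s

v_e = Isp · g₀ = 2368 × 9.80665 = 23222.1 m/s.
Δv = v_e · ln(1.644) = 23222.1 × 0.4971 ≈ 11544.5 m/s.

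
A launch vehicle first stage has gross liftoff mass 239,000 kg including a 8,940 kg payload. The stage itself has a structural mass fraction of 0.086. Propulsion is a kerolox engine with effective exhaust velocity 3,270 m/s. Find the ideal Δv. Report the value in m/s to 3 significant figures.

Δv ≈ 6930 m/s

Stage wet mass = m₀ − payload = 239,000 − 8,940 = 230,060 kg.
Stage dry mass = ε × stage wet mass = 0.086 × 230,060 = 19,785.2 kg.
Burnout mass m_f = stage dry + payload = 19,785.2 + 8,940 = 28,725.2 kg.
By the Tsiolkovsky rocket equation, Δv = v_e · ln(239,000/28,725.2) = 3270.0 × ln(8.32) = 3270.0 × 2.1187 ≈ 6928 m/s.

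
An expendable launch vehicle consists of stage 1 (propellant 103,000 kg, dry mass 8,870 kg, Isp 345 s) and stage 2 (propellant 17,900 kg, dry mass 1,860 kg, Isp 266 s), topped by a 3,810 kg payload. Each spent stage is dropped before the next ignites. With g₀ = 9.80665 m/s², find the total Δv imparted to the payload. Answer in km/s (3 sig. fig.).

Δv ≈ 8.55 km/s

Ignition mass of stage 1 = 103,000+8,870 + 17,900+1,860 + 3,810 = 135,440 kg.
Stage 1: m₀ = 135,440 kg, m_f = 135,440 − 103,000 = 32,440 kg; Δv = 345×9.80665×ln(4.175) = 3383.3×1.4291 ≈ 4835 m/s.
Stage 2: m₀ = 23,570 kg, m_f = 23,570 − 17,900 = 5,670 kg; Δv = 266×9.80665×ln(4.157) = 2608.6×1.4248 ≈ 3717 m/s.
Total Δv = 4835 + 3717 = 8552 m/s.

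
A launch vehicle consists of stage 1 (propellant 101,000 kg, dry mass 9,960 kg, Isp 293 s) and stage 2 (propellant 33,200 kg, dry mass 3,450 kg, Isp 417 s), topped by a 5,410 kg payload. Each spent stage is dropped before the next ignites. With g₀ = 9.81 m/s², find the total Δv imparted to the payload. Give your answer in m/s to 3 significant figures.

Ignition mass of stage 1 = 101,000+9,960 + 33,200+3,450 + 5,410 = 153,020 kg.
Stage 1: m₀ = 153,020 kg, m_f = 153,020 − 101,000 = 52,020 kg; Δv = 293×9.81×ln(2.942) = 2874.3×1.0789 ≈ 3101 m/s.
Stage 2: m₀ = 42,060 kg, m_f = 42,060 − 33,200 = 8,860 kg; Δv = 417×9.81×ln(4.747) = 4090.8×1.5576 ≈ 6372 m/s.
Total Δv = 3101 + 6372 = 9473 m/s.

Δv ≈ 9470 m/s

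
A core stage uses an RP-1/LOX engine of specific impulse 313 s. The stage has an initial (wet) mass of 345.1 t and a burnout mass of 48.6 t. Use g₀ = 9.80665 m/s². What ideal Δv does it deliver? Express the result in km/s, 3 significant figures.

v_e = Isp · g₀ = 313 × 9.80665 = 3069.5 m/s.
From the ideal rocket equation, Δv = v_e · ln(m₀/m_f) = 3069.5 × ln(7.101) = 3069.5 × 1.9602 ≈ 6016.8 m/s.

Δv ≈ 6.02 km/s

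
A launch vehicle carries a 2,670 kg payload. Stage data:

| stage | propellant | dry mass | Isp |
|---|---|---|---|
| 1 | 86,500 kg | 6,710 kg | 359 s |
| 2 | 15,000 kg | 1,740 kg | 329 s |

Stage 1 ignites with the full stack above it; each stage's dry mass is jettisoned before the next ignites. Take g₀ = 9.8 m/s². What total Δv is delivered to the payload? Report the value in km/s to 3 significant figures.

Δv ≈ 9.92 km/s

Ignition mass of stage 1 = 86,500+6,710 + 15,000+1,740 + 2,670 = 112,620 kg.
Stage 1: m₀ = 112,620 kg, m_f = 112,620 − 86,500 = 26,120 kg; Δv = 359×9.8×ln(4.312) = 3518.2×1.4613 ≈ 5141 m/s.
Stage 2: m₀ = 19,410 kg, m_f = 19,410 − 15,000 = 4,410 kg; Δv = 329×9.8×ln(4.401) = 3224.2×1.4819 ≈ 4778 m/s.
Total Δv = 5141 + 4778 = 9919 m/s.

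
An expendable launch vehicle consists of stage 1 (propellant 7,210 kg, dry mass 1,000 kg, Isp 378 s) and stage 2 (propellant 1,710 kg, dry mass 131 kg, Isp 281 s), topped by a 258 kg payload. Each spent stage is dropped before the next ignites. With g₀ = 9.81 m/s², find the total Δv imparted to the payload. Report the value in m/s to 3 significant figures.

Δv ≈ 9100 m/s

Ignition mass of stage 1 = 7,210+1,000 + 1,710+131 + 258 = 10,309 kg.
Stage 1: m₀ = 10,309 kg, m_f = 10,309 − 7,210 = 3,099 kg; Δv = 378×9.81×ln(3.327) = 3708.2×1.2019 ≈ 4457 m/s.
Stage 2: m₀ = 2,099 kg, m_f = 2,099 − 1,710 = 389 kg; Δv = 281×9.81×ln(5.396) = 2756.6×1.6856 ≈ 4647 m/s.
Total Δv = 4457 + 4647 = 9104 m/s.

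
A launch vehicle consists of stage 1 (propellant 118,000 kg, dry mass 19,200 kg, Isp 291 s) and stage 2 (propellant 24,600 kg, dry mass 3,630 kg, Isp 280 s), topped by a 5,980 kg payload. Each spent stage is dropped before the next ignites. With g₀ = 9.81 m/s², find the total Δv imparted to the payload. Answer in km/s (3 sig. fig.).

Ignition mass of stage 1 = 118,000+19,200 + 24,600+3,630 + 5,980 = 171,410 kg.
Stage 1: m₀ = 171,410 kg, m_f = 171,410 − 118,000 = 53,410 kg; Δv = 291×9.81×ln(3.209) = 2854.7×1.1661 ≈ 3329 m/s.
Stage 2: m₀ = 34,210 kg, m_f = 34,210 − 24,600 = 9,610 kg; Δv = 280×9.81×ln(3.56) = 2746.8×1.2697 ≈ 3488 m/s.
Total Δv = 3329 + 3488 = 6817 m/s.

Δv ≈ 6.82 km/s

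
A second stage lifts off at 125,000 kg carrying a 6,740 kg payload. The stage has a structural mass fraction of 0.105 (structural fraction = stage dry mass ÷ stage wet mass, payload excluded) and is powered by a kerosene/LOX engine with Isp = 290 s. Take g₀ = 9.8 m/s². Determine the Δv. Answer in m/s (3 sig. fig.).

Stage wet mass = m₀ − payload = 125,000 − 6,740 = 118,260 kg.
Stage dry mass = ε × stage wet mass = 0.105 × 118,260 = 12,417.3 kg.
Burnout mass m_f = stage dry + payload = 12,417.3 + 6,740 = 19,157.3 kg.
v_e = Isp · g₀ = 290 × 9.8 = 2842.0 m/s.
Using Δv = v_e ln(m₀/m_f): Δv = v_e · ln(125,000/19,157.3) = 2842.0 × ln(6.525) = 2842.0 × 1.8756 ≈ 5331 m/s.

Δv ≈ 5330 m/s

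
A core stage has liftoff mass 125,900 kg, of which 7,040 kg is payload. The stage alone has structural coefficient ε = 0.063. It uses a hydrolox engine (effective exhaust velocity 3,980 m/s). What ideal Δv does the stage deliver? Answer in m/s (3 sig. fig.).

Δv ≈ 8590 m/s

Stage wet mass = m₀ − payload = 125,900 − 7,040 = 118,860 kg.
Stage dry mass = ε × stage wet mass = 0.063 × 118,860 = 7,488.18 kg.
Burnout mass m_f = stage dry + payload = 7,488.18 + 7,040 = 14,528.18 kg.
Δv = v_e · ln(125,900/14,528.18) = 3980.0 × ln(8.666) = 3980.0 × 2.1594 ≈ 8594 m/s.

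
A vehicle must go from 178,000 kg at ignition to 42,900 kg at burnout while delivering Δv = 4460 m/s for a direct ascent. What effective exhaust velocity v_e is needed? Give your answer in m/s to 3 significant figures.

ln(m₀/m_f) = ln(178000/42900) = ln(4.149) = 1.4229.
v_e = Δv / ln(m₀/m_f) = 4460 / 1.4229 = 3134.4 m/s.

v_e ≈ 3130 m/s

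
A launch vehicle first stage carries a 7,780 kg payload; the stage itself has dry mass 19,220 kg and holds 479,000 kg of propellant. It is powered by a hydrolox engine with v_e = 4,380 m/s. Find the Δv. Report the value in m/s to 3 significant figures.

Δv ≈ 12800 m/s

m₀ = payload + dry + propellant = 7,780 + 19,220 + 479,000 = 506,000 kg.
m_f = payload + dry = 7,780 + 19,220 = 27,000 kg.
Δv = v_e · ln(m₀/m_f) = 4380.0 × ln(18.74) = 4380.0 × 2.9307 ≈ 12836.5 m/s.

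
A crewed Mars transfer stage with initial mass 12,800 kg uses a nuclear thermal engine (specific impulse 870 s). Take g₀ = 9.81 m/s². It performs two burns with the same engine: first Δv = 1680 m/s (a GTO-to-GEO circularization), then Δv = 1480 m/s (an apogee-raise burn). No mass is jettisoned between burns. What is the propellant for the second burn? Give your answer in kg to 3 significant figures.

propellant for the second burn ≈ 1670 kg

v_e = Isp · g₀ = 870 × 9.81 = 8534.7 m/s.
After the first burn: m = 12800 × exp(−1680/8534.7) = 12800 × 0.82132 = 10,512.9 kg.
After the second burn: m = 10,512.9 × exp(−1480/8534.7) = 10,512.9 × 0.84079 = 8,839.14 kg.
Second-burn propellant = 10,512.9 − 8,839.14 = 1,673.76 kg.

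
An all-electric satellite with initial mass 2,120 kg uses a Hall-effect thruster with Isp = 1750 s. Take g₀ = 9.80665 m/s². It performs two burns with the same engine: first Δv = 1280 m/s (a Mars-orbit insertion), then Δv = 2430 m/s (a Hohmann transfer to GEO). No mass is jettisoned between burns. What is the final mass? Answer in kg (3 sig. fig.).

v_e = Isp · g₀ = 1750 × 9.80665 = 17161.6 m/s.
After the first burn: m = 2120 × exp(−1280/17161.6) = 2120 × 0.92813 = 1,967.64 kg.
After the second burn: m = 1,967.64 × exp(−2430/17161.6) = 1,967.64 × 0.86797 = 1,707.85 kg.

final mass ≈ 1710 kg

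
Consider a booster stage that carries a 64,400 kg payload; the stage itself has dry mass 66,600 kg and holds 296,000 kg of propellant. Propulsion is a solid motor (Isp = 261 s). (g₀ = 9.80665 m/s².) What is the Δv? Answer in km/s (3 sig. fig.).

Δv ≈ 3.02 km/s

v_e = Isp · g₀ = 261 × 9.80665 = 2559.5 m/s.
m₀ = payload + dry + propellant = 64,400 + 66,600 + 296,000 = 427,000 kg.
m_f = payload + dry = 64,400 + 66,600 = 131,000 kg.
By the Tsiolkovsky rocket equation, Δv = v_e · ln(m₀/m_f) = 2559.5 × ln(3.26) = 2559.5 × 1.1816 ≈ 3024.3 m/s.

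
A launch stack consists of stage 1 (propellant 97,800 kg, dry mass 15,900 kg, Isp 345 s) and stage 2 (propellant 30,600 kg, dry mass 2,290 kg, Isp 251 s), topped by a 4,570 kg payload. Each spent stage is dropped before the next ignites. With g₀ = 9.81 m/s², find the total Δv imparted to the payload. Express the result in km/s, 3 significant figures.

Ignition mass of stage 1 = 97,800+15,900 + 30,600+2,290 + 4,570 = 151,160 kg.
Stage 1: m₀ = 151,160 kg, m_f = 151,160 − 97,800 = 53,360 kg; Δv = 345×9.81×ln(2.833) = 3384.5×1.0413 ≈ 3524 m/s.
Stage 2: m₀ = 37,460 kg, m_f = 37,460 − 30,600 = 6,860 kg; Δv = 251×9.81×ln(5.461) = 2462.3×1.6976 ≈ 4180 m/s.
Total Δv = 3524 + 4180 = 7704 m/s.

Δv ≈ 7.70 km/s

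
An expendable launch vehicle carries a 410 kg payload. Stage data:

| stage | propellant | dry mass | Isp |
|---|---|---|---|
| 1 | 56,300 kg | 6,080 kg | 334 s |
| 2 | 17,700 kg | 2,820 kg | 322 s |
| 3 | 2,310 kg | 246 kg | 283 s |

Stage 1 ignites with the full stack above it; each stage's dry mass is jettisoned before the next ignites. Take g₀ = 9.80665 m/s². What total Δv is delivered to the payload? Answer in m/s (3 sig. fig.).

Ignition mass of stage 1 = 56,300+6,080 + 17,700+2,820 + 2,310+246 + 410 = 85,866 kg.
Stage 1: m₀ = 85,866 kg, m_f = 85,866 − 56,300 = 29,566 kg; Δv = 334×9.80665×ln(2.904) = 3275.4×1.0662 ≈ 3492 m/s.
Stage 2: m₀ = 23,486 kg, m_f = 23,486 − 17,700 = 5,786 kg; Δv = 322×9.80665×ln(4.059) = 3157.7×1.4010 ≈ 4424 m/s.
Stage 3: m₀ = 2,966 kg, m_f = 2,966 − 2,310 = 656 kg; Δv = 283×9.80665×ln(4.521) = 2775.3×1.5088 ≈ 4187 m/s.
Total Δv = 3492 + 4424 + 4187 = 12103 m/s.

Δv ≈ 12100 m/s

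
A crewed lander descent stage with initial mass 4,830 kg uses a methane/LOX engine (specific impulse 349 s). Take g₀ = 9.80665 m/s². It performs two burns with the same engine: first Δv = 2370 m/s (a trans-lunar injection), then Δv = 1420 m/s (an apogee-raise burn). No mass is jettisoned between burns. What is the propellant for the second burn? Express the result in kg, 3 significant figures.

v_e = Isp · g₀ = 349 × 9.80665 = 3422.5 m/s.
After the first burn: m = 4830 × exp(−2370/3422.5) = 4830 × 0.50034 = 2,416.64 kg.
After the second burn: m = 2,416.64 × exp(−1420/3422.5) = 2,416.64 × 0.66041 = 1,595.97 kg.
Second-burn propellant = 2,416.64 − 1,595.97 = 820.67 kg.

propellant for the second burn ≈ 821 kg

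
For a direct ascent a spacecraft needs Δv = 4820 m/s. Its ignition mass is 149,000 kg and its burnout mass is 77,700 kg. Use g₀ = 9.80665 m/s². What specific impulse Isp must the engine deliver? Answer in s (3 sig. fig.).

Isp ≈ 755 s

ln(m₀/m_f) = ln(149000/77700) = ln(1.918) = 0.6511.
v_e = Δv / ln(m₀/m_f) = 4820 / 0.6511 = 7403.0 m/s.
Isp = v_e / g₀ = 7403.0 / 9.80665 = 754.9 s.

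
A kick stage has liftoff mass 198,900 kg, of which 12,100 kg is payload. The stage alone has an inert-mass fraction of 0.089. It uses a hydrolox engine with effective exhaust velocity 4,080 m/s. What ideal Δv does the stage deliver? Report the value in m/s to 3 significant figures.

Stage wet mass = m₀ − payload = 198,900 − 12,100 = 186,800 kg.
Stage dry mass = ε × stage wet mass = 0.089 × 186,800 = 16,625.2 kg.
Burnout mass m_f = stage dry + payload = 16,625.2 + 12,100 = 28,725.2 kg.
Δv = v_e · ln(198,900/28,725.2) = 4080.0 × ln(6.924) = 4080.0 × 1.9350 ≈ 7895 m/s.

Δv ≈ 7890 m/s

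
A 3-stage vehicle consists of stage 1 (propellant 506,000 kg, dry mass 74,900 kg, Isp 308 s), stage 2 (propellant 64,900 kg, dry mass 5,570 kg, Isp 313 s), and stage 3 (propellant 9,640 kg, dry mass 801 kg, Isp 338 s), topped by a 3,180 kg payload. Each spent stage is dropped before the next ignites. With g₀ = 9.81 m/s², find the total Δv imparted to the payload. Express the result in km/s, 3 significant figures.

Ignition mass of stage 1 = 506,000+74,900 + 64,900+5,570 + 9,640+801 + 3,180 = 664,991 kg.
Stage 1: m₀ = 664,991 kg, m_f = 664,991 − 506,000 = 158,991 kg; Δv = 308×9.81×ln(4.183) = 3021.5×1.4309 ≈ 4324 m/s.
Stage 2: m₀ = 84,091 kg, m_f = 84,091 − 64,900 = 19,191 kg; Δv = 313×9.81×ln(4.382) = 3070.5×1.4775 ≈ 4537 m/s.
Stage 3: m₀ = 13,621 kg, m_f = 13,621 − 9,640 = 3,981 kg; Δv = 338×9.81×ln(3.422) = 3315.8×1.2301 ≈ 4079 m/s.
Total Δv = 4324 + 4537 + 4079 = 12940 m/s.

Δv ≈ 12.9 km/s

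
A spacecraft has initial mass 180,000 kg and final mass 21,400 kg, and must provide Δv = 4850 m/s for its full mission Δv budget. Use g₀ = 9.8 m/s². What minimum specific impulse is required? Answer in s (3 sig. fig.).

Isp ≈ 232 s

ln(m₀/m_f) = ln(180000/21400) = ln(8.411) = 2.1296.
v_e = Δv / ln(m₀/m_f) = 4850 / 2.1296 = 2277.5 m/s.
Isp = v_e / g₀ = 2277.5 / 9.8 = 232.4 s.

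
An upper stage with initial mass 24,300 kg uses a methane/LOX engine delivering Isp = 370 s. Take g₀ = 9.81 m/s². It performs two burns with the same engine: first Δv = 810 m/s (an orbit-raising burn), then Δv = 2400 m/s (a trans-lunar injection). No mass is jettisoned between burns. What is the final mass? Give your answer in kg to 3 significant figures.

final mass ≈ 10000 kg

v_e = Isp · g₀ = 370 × 9.81 = 3629.7 m/s.
After the first burn: m = 24300 × exp(−810/3629.7) = 24300 × 0.79999 = 19,439.8 kg.
After the second burn: m = 19,439.8 × exp(−2400/3629.7) = 19,439.8 × 0.51623 = 10,035.4 kg.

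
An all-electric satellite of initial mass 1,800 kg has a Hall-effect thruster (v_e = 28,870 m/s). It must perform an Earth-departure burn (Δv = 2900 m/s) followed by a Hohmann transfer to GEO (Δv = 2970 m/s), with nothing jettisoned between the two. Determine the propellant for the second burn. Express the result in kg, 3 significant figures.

propellant for the second burn ≈ 159 kg

After the first burn: m = 1800 × exp(−2900/28870.0) = 1800 × 0.90443 = 1,627.97 kg.
After the second burn: m = 1,627.97 × exp(−2970/28870.0) = 1,627.97 × 0.90224 = 1,468.82 kg.
Second-burn propellant = 1,627.97 − 1,468.82 = 159.15 kg.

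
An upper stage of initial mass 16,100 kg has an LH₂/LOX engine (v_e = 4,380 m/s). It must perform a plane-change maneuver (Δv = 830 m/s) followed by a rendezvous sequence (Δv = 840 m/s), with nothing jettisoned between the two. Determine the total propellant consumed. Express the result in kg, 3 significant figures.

After the first burn: m = 16100 × exp(−830/4380.0) = 16100 × 0.82737 = 13,320.7 kg.
After the second burn: m = 13,320.7 × exp(−840/4380.0) = 13,320.7 × 0.82549 = 10,996.1 kg.
Total propellant = m₀ − m_final = 16100 − 10,996.1 = 5,103.9 kg.

total propellant consumed ≈ 5100 kg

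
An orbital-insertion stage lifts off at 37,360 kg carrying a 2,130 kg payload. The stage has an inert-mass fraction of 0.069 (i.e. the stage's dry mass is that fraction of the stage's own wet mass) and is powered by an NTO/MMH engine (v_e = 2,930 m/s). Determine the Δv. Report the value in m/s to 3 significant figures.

Stage wet mass = m₀ − payload = 37,360 − 2,130 = 35,230 kg.
Stage dry mass = ε × stage wet mass = 0.069 × 35,230 = 2,430.87 kg.
Burnout mass m_f = stage dry + payload = 2,430.87 + 2,130 = 4,560.87 kg.
By the Tsiolkovsky rocket equation, Δv = v_e · ln(37,360/4,560.87) = 2930.0 × ln(8.191) = 2930.0 × 2.1031 ≈ 6162 m/s.

Δv ≈ 6160 m/s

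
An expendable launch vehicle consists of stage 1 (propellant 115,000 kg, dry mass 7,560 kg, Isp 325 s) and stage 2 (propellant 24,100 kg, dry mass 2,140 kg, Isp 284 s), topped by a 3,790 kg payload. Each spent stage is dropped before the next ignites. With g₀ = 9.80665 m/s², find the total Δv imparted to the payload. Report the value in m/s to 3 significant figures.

Ignition mass of stage 1 = 115,000+7,560 + 24,100+2,140 + 3,790 = 152,590 kg.
Stage 1: m₀ = 152,590 kg, m_f = 152,590 − 115,000 = 37,590 kg; Δv = 325×9.80665×ln(4.059) = 3187.2×1.4010 ≈ 4465 m/s.
Stage 2: m₀ = 30,030 kg, m_f = 30,030 − 24,100 = 5,930 kg; Δv = 284×9.80665×ln(5.064) = 2785.1×1.6222 ≈ 4518 m/s.
Total Δv = 4465 + 4518 = 8983 m/s.

Δv ≈ 8980 m/s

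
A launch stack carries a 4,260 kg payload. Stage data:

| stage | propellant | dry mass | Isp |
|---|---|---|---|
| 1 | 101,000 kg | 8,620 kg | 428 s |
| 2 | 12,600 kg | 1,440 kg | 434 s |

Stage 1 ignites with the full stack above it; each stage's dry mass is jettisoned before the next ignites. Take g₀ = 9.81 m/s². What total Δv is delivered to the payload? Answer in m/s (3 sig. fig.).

Δv ≈ 11500 m/s

Ignition mass of stage 1 = 101,000+8,620 + 12,600+1,440 + 4,260 = 127,920 kg.
Stage 1: m₀ = 127,920 kg, m_f = 127,920 − 101,000 = 26,920 kg; Δv = 428×9.81×ln(4.752) = 4198.7×1.5585 ≈ 6544 m/s.
Stage 2: m₀ = 18,300 kg, m_f = 18,300 − 12,600 = 5,700 kg; Δv = 434×9.81×ln(3.211) = 4257.5×1.1664 ≈ 4966 m/s.
Total Δv = 6544 + 4966 = 11510 m/s.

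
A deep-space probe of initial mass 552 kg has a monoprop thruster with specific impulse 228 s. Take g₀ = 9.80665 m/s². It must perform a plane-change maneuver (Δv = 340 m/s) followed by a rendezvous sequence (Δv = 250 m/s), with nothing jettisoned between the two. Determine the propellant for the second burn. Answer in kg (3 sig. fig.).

v_e = Isp · g₀ = 228 × 9.80665 = 2235.9 m/s.
After the first burn: m = 552 × exp(−340/2235.9) = 552 × 0.85893 = 474.129 kg.
After the second burn: m = 474.129 × exp(−250/2235.9) = 474.129 × 0.89421 = 423.971 kg.
Second-burn propellant = 474.129 − 423.971 = 50.158 kg.

propellant for the second burn ≈ 50.2 kg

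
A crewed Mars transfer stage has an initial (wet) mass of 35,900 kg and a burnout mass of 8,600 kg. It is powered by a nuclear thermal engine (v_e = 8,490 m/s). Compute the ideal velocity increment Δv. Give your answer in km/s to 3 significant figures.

Δv ≈ 12.1 km/s

Δv = v_e · ln(m₀/m_f) = 8490.0 × ln(4.174) = 8490.0 × 1.4290 ≈ 12132.0 m/s.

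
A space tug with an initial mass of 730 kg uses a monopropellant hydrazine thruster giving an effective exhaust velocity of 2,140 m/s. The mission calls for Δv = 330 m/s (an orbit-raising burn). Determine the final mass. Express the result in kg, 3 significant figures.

final mass ≈ 626 kg

Rocket equation: m₀/m_f = exp(Δv / v_e) = exp(330 / 2140.0) = exp(0.1542) = 1.1667.
m_f = m₀ / 1.1667 = 730 / 1.1667 = 625.696 kg.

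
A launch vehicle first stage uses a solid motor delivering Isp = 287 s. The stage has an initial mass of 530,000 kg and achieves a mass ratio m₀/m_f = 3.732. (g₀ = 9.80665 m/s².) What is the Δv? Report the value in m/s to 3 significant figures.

Δv ≈ 3710 m/s

v_e = Isp · g₀ = 287 × 9.80665 = 2814.5 m/s.
Rocket equation: Δv = v_e · ln(3.732) = 2814.5 × 1.3169 ≈ 3706.6 m/s.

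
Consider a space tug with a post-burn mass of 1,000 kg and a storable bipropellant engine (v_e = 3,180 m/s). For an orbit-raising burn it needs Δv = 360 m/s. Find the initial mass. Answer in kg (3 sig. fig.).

initial mass ≈ 1120 kg

m₀/m_f = exp(Δv / v_e) = exp(360 / 3180.0) = exp(0.1132) = 1.1199.
m₀ = m_f × 1.1199 = 1,000 × 1.1199 = 1,119.9 kg.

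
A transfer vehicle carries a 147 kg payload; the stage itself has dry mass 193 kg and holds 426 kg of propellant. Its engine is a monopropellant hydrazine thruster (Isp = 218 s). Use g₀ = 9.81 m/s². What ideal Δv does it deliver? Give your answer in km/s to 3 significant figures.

Δv ≈ 1.74 km/s

v_e = Isp · g₀ = 218 × 9.81 = 2138.6 m/s.
m₀ = payload + dry + propellant = 147 + 193 + 426 = 766 kg.
m_f = payload + dry = 147 + 193 = 340 kg.
Rocket equation: Δv = v_e · ln(m₀/m_f) = 2138.6 × ln(2.253) = 2138.6 × 0.8122 ≈ 1737.0 m/s.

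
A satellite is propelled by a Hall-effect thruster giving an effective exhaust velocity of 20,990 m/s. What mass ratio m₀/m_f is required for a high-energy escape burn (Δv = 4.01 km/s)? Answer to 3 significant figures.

mass ratio ≈ 1.21

m₀/m_f = exp(Δv / v_e) = exp(4010 / 20990.0) = exp(0.1910) = 1.2105.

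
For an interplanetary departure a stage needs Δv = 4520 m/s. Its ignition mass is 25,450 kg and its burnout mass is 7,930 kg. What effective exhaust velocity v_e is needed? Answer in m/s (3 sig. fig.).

ln(m₀/m_f) = ln(25450/7930) = ln(3.209) = 1.1661.
v_e = Δv / ln(m₀/m_f) = 4520 / 1.1661 = 3876.3 m/s.

v_e ≈ 3880 m/s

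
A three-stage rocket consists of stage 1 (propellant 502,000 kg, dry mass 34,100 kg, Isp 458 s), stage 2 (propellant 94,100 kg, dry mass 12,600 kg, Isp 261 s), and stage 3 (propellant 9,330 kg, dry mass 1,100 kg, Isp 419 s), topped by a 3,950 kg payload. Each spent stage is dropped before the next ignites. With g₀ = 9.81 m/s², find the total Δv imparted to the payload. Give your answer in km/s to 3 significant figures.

Δv ≈ 14.6 km/s

Ignition mass of stage 1 = 502,000+34,100 + 94,100+12,600 + 9,330+1,100 + 3,950 = 657,180 kg.
Stage 1: m₀ = 657,180 kg, m_f = 657,180 − 502,000 = 155,180 kg; Δv = 458×9.81×ln(4.235) = 4493.0×1.4434 ≈ 6485 m/s.
Stage 2: m₀ = 121,080 kg, m_f = 121,080 − 94,100 = 26,980 kg; Δv = 261×9.81×ln(4.488) = 2560.4×1.5014 ≈ 3844 m/s.
Stage 3: m₀ = 14,380 kg, m_f = 14,380 − 9,330 = 5,050 kg; Δv = 419×9.81×ln(2.848) = 4110.4×1.0465 ≈ 4301 m/s.
Total Δv = 6485 + 3844 + 4301 = 14630 m/s.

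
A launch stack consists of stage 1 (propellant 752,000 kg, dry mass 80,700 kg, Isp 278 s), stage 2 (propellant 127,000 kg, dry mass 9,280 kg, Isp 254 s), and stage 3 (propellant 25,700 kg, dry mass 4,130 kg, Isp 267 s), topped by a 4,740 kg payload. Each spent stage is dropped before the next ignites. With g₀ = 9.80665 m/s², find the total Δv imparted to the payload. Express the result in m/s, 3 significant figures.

Δv ≈ 10700 m/s

Ignition mass of stage 1 = 752,000+80,700 + 127,000+9,280 + 25,700+4,130 + 4,740 = 1,003,550 kg.
Stage 1: m₀ = 1,003,550 kg, m_f = 1,003,550 − 752,000 = 251,550 kg; Δv = 278×9.80665×ln(3.989) = 2726.2×1.3837 ≈ 3772 m/s.
Stage 2: m₀ = 170,850 kg, m_f = 170,850 − 127,000 = 43,850 kg; Δv = 254×9.80665×ln(3.896) = 2490.9×1.3600 ≈ 3388 m/s.
Stage 3: m₀ = 34,570 kg, m_f = 34,570 − 25,700 = 8,870 kg; Δv = 267×9.80665×ln(3.897) = 2618.4×1.3603 ≈ 3562 m/s.
Total Δv = 3772 + 3388 + 3562 = 10722 m/s.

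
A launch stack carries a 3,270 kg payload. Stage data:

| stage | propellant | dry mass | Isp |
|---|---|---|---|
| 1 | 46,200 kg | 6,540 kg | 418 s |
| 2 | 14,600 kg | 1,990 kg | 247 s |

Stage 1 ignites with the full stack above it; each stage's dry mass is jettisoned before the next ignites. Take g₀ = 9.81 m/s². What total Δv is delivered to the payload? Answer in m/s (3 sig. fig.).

Ignition mass of stage 1 = 46,200+6,540 + 14,600+1,990 + 3,270 = 72,600 kg.
Stage 1: m₀ = 72,600 kg, m_f = 72,600 − 46,200 = 26,400 kg; Δv = 418×9.81×ln(2.75) = 4100.6×1.0116 ≈ 4148 m/s.
Stage 2: m₀ = 19,860 kg, m_f = 19,860 − 14,600 = 5,260 kg; Δv = 247×9.81×ln(3.776) = 2423.1×1.3286 ≈ 3219 m/s.
Total Δv = 4148 + 3219 = 7367 m/s.

Δv ≈ 7370 m/s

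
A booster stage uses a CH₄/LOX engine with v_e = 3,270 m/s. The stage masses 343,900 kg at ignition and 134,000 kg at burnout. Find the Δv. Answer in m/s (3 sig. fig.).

Δv = v_e · ln(m₀/m_f) = 3270.0 × ln(2.566) = 3270.0 × 0.9425 ≈ 3082.0 m/s.

Δv ≈ 3080 m/s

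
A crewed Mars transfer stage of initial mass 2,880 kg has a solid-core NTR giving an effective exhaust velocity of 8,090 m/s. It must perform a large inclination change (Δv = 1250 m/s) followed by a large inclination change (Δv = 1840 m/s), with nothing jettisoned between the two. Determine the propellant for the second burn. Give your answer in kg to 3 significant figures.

After the first burn: m = 2880 × exp(−1250/8090.0) = 2880 × 0.85683 = 2,467.67 kg.
After the second burn: m = 2,467.67 × exp(−1840/8090.0) = 2,467.67 × 0.79657 = 1,965.67 kg.
Second-burn propellant = 2,467.67 − 1,965.67 = 502 kg.

propellant for the second burn ≈ 502 kg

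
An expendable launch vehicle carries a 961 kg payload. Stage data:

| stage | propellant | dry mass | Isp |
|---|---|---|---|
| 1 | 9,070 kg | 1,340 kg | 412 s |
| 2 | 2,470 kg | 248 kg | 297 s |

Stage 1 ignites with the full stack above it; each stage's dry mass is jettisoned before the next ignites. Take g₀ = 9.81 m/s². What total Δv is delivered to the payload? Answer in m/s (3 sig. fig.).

Ignition mass of stage 1 = 9,070+1,340 + 2,470+248 + 961 = 14,089 kg.
Stage 1: m₀ = 14,089 kg, m_f = 14,089 − 9,070 = 5,019 kg; Δv = 412×9.81×ln(2.807) = 4041.7×1.0322 ≈ 4172 m/s.
Stage 2: m₀ = 3,679 kg, m_f = 3,679 − 2,470 = 1,209 kg; Δv = 297×9.81×ln(3.043) = 2913.6×1.1128 ≈ 3242 m/s.
Total Δv = 4172 + 3242 = 7414 m/s.

Δv ≈ 7410 m/s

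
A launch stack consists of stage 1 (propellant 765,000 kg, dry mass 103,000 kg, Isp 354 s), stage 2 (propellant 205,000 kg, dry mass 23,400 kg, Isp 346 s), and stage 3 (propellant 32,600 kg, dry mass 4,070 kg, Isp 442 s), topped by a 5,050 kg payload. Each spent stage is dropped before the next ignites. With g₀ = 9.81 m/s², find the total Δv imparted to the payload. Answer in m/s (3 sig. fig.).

Ignition mass of stage 1 = 765,000+103,000 + 205,000+23,400 + 32,600+4,070 + 5,050 = 1,138,120 kg.
Stage 1: m₀ = 1,138,120 kg, m_f = 1,138,120 − 765,000 = 373,120 kg; Δv = 354×9.81×ln(3.05) = 3472.7×1.1152 ≈ 3873 m/s.
Stage 2: m₀ = 270,120 kg, m_f = 270,120 − 205,000 = 65,120 kg; Δv = 346×9.81×ln(4.148) = 3394.3×1.4226 ≈ 4829 m/s.
Stage 3: m₀ = 41,720 kg, m_f = 41,720 − 32,600 = 9,120 kg; Δv = 442×9.81×ln(4.575) = 4336.0×1.5205 ≈ 6593 m/s.
Total Δv = 3873 + 4829 + 6593 = 15295 m/s.

Δv ≈ 15300 m/s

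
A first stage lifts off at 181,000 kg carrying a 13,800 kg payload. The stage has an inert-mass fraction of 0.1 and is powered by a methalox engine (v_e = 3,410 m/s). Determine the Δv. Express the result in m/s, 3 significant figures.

Δv ≈ 6070 m/s

Stage wet mass = m₀ − payload = 181,000 − 13,800 = 167,200 kg.
Stage dry mass = ε × stage wet mass = 0.1 × 167,200 = 16,720 kg.
Burnout mass m_f = stage dry + payload = 16,720 + 13,800 = 30,520 kg.
Rocket equation: Δv = v_e · ln(181,000/30,520) = 3410.0 × ln(5.931) = 3410.0 × 1.7801 ≈ 6070 m/s.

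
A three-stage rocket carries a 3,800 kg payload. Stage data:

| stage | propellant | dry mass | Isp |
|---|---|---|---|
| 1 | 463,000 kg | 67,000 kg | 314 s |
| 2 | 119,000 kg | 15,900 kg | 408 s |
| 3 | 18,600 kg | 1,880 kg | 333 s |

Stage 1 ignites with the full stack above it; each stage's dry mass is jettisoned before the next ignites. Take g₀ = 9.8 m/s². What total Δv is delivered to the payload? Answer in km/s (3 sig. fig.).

Δv ≈ 13.7 km/s

Ignition mass of stage 1 = 463,000+67,000 + 119,000+15,900 + 18,600+1,880 + 3,800 = 689,180 kg.
Stage 1: m₀ = 689,180 kg, m_f = 689,180 − 463,000 = 226,180 kg; Δv = 314×9.8×ln(3.047) = 3077.2×1.1142 ≈ 3429 m/s.
Stage 2: m₀ = 159,180 kg, m_f = 159,180 − 119,000 = 40,180 kg; Δv = 408×9.8×ln(3.962) = 3998.4×1.3767 ≈ 5504 m/s.
Stage 3: m₀ = 24,280 kg, m_f = 24,280 − 18,600 = 5,680 kg; Δv = 333×9.8×ln(4.275) = 3263.4×1.4527 ≈ 4741 m/s.
Total Δv = 3429 + 5504 + 4741 = 13674 m/s.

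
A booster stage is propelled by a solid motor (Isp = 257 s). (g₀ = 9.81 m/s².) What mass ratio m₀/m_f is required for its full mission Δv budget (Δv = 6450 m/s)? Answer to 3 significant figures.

v_e = Isp · g₀ = 257 × 9.81 = 2521.2 m/s.
Using Δv = v_e ln(m₀/m_f): m₀/m_f = exp(Δv / v_e) = exp(6450 / 2521.2) = exp(2.5583) = 12.9143.

mass ratio ≈ 12.9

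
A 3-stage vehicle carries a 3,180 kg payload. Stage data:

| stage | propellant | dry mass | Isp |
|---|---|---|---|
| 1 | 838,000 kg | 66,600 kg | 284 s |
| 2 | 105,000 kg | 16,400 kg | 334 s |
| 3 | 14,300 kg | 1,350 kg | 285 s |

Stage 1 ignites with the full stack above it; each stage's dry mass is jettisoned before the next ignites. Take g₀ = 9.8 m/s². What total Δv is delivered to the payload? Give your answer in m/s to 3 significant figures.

Ignition mass of stage 1 = 838,000+66,600 + 105,000+16,400 + 14,300+1,350 + 3,180 = 1,044,830 kg.
Stage 1: m₀ = 1,044,830 kg, m_f = 1,044,830 − 838,000 = 206,830 kg; Δv = 284×9.8×ln(5.052) = 2783.2×1.6197 ≈ 4508 m/s.
Stage 2: m₀ = 140,230 kg, m_f = 140,230 − 105,000 = 35,230 kg; Δv = 334×9.8×ln(3.98) = 3273.2×1.3814 ≈ 4522 m/s.
Stage 3: m₀ = 18,830 kg, m_f = 18,830 − 14,300 = 4,530 kg; Δv = 285×9.8×ln(4.157) = 2793.0×1.4247 ≈ 3979 m/s.
Total Δv = 4508 + 4522 + 3979 = 13009 m/s.

Δv ≈ 13000 m/s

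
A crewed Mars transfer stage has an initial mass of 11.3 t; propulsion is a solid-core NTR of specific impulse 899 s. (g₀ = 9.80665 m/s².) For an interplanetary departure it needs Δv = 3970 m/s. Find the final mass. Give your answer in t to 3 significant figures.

v_e = Isp · g₀ = 899 × 9.80665 = 8816.2 m/s.
From the ideal rocket equation, m₀/m_f = exp(Δv / v_e) = exp(3970 / 8816.2) = exp(0.4503) = 1.5688.
m_f = m₀ / 1.5688 = 11.3 / 1.5688 = 7.20296 t.

final mass ≈ 7.20 t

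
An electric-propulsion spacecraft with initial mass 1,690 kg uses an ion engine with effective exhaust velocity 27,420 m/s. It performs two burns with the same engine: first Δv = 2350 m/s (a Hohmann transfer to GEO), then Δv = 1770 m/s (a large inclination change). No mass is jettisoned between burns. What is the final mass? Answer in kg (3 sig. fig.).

After the first burn: m = 1690 × exp(−2350/27420.0) = 1690 × 0.91787 = 1,551.2 kg.
After the second burn: m = 1,551.2 × exp(−1770/27420.0) = 1,551.2 × 0.93749 = 1,454.23 kg.

final mass ≈ 1450 kg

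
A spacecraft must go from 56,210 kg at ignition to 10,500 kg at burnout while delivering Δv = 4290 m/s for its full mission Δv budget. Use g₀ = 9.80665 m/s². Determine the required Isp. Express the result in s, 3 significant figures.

Isp ≈ 261 s

ln(m₀/m_f) = ln(56210/10500) = ln(5.353) = 1.6777.
By the Tsiolkovsky rocket equation, v_e = Δv / ln(m₀/m_f) = 4290 / 1.6777 = 2557.0 m/s.
Isp = v_e / g₀ = 2557.0 / 9.80665 = 260.7 s.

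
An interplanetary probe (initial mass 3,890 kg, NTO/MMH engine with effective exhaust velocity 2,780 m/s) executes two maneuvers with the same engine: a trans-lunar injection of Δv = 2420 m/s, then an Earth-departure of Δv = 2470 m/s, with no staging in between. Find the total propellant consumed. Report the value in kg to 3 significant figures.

After the first burn: m = 3890 × exp(−2420/2780.0) = 3890 × 0.41874 = 1,628.9 kg.
After the second burn: m = 1,628.9 × exp(−2470/2780.0) = 1,628.9 × 0.41128 = 669.934 kg.
Total propellant = m₀ − m_final = 3890 − 669.934 = 3,220.066 kg.

total propellant consumed ≈ 3220 kg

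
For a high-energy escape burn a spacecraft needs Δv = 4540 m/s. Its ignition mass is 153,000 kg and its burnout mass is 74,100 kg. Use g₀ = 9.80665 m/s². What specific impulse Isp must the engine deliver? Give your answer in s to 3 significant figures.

Isp ≈ 639 s

ln(m₀/m_f) = ln(153000/74100) = ln(2.065) = 0.7250.
By the Tsiolkovsky rocket equation, v_e = Δv / ln(m₀/m_f) = 4540 / 0.7250 = 6261.9 m/s.
Isp = v_e / g₀ = 6261.9 / 9.80665 = 638.5 s.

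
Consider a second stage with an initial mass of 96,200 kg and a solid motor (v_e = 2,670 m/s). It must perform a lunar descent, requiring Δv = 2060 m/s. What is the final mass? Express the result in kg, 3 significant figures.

final mass ≈ 44500 kg

Using Δv = v_e ln(m₀/m_f): m₀/m_f = exp(Δv / v_e) = exp(2060 / 2670.0) = exp(0.7715) = 2.1631.
m_f = m₀ / 2.1631 = 96,200 / 2.1631 = 44,473.2 kg.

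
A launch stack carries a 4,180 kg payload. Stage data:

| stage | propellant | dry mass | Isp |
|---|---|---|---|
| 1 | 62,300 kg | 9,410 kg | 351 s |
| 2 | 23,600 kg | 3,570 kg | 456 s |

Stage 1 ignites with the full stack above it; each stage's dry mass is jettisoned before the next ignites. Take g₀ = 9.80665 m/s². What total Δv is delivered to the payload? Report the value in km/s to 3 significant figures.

Δv ≈ 9.44 km/s

Ignition mass of stage 1 = 62,300+9,410 + 23,600+3,570 + 4,180 = 103,060 kg.
Stage 1: m₀ = 103,060 kg, m_f = 103,060 − 62,300 = 40,760 kg; Δv = 351×9.80665×ln(2.528) = 3442.1×0.9276 ≈ 3193 m/s.
Stage 2: m₀ = 31,350 kg, m_f = 31,350 − 23,600 = 7,750 kg; Δv = 456×9.80665×ln(4.045) = 4471.8×1.3975 ≈ 6249 m/s.
Total Δv = 3193 + 6249 = 9442 m/s.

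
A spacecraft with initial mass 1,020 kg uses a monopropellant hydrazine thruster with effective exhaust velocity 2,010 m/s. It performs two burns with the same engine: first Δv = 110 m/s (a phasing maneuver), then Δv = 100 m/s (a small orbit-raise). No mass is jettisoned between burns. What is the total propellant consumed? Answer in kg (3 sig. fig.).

total propellant consumed ≈ 101 kg

After the first burn: m = 1020 × exp(−110/2010.0) = 1020 × 0.94674 = 965.675 kg.
After the second burn: m = 965.675 × exp(−100/2010.0) = 965.675 × 0.95147 = 918.811 kg.
Total propellant = m₀ − m_final = 1020 − 918.811 = 101.189 kg.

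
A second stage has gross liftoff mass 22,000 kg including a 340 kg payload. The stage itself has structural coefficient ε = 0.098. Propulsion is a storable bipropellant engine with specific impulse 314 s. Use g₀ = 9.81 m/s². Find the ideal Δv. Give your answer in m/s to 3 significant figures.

Δv ≈ 6750 m/s

Stage wet mass = m₀ − payload = 22,000 − 340 = 21,660 kg.
Stage dry mass = ε × stage wet mass = 0.098 × 21,660 = 2,122.68 kg.
Burnout mass m_f = stage dry + payload = 2,122.68 + 340 = 2,462.68 kg.
v_e = Isp · g₀ = 314 × 9.81 = 3080.3 m/s.
From the ideal rocket equation, Δv = v_e · ln(22,000/2,462.68) = 3080.3 × ln(8.933) = 3080.3 × 2.1898 ≈ 6745 m/s.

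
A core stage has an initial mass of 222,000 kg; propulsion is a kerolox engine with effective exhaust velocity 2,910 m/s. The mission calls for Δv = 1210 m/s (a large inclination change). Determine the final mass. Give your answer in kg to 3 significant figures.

m₀/m_f = exp(Δv / v_e) = exp(1210 / 2910.0) = exp(0.4158) = 1.5156.
m_f = m₀ / 1.5156 = 222,000 / 1.5156 = 146,477 kg.

final mass ≈ 146000 kg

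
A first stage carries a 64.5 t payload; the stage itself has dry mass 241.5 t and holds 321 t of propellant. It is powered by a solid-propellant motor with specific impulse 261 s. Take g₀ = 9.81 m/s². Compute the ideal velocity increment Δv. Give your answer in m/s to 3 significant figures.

v_e = Isp · g₀ = 261 × 9.81 = 2560.4 m/s.
m₀ = payload + dry + propellant = 64.5 + 241.5 + 321 = 627 t.
m_f = payload + dry = 64.5 + 241.5 = 306 t.
Using Δv = v_e ln(m₀/m_f): Δv = v_e · ln(m₀/m_f) = 2560.4 × ln(2.049) = 2560.4 × 0.7174 ≈ 1836.7 m/s.

Δv ≈ 1840 m/s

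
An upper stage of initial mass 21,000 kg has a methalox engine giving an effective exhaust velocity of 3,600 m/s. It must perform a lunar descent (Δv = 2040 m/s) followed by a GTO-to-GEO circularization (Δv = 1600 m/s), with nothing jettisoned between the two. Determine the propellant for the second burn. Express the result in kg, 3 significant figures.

propellant for the second burn ≈ 4280 kg

After the first burn: m = 21000 × exp(−2040/3600.0) = 21000 × 0.56741 = 11,915.6 kg.
After the second burn: m = 11,915.6 × exp(−1600/3600.0) = 11,915.6 × 0.64118 = 7,640.04 kg.
Second-burn propellant = 11,915.6 − 7,640.04 = 4,275.56 kg.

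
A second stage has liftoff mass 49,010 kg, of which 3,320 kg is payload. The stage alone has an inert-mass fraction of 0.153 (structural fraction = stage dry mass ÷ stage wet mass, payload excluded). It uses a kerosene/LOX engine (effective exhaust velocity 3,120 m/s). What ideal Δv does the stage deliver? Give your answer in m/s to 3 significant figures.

Stage wet mass = m₀ − payload = 49,010 − 3,320 = 45,690 kg.
Stage dry mass = ε × stage wet mass = 0.153 × 45,690 = 6,990.57 kg.
Burnout mass m_f = stage dry + payload = 6,990.57 + 3,320 = 10,310.57 kg.
Δv = v_e · ln(49,010/10,310.57) = 3120.0 × ln(4.753) = 3120.0 × 1.5589 ≈ 4864 m/s.

Δv ≈ 4860 m/s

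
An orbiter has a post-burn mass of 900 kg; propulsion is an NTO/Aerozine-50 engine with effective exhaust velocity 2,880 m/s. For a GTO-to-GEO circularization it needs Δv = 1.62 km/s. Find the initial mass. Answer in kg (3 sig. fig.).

Rocket equation: m₀/m_f = exp(Δv / v_e) = exp(1620 / 2880.0) = exp(0.5625) = 1.7551.
m₀ = m_f × 1.7551 = 900 × 1.7551 = 1,579.59 kg.

initial mass ≈ 1580 kg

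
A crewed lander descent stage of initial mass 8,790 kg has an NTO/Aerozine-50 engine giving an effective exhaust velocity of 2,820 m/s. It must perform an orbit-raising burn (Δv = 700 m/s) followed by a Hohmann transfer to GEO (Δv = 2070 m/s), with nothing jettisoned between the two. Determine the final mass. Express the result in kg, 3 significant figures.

final mass ≈ 3290 kg

After the first burn: m = 8790 × exp(−700/2820.0) = 8790 × 0.78018 = 6,857.78 kg.
After the second burn: m = 6,857.78 × exp(−2070/2820.0) = 6,857.78 × 0.47996 = 3,291.46 kg.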